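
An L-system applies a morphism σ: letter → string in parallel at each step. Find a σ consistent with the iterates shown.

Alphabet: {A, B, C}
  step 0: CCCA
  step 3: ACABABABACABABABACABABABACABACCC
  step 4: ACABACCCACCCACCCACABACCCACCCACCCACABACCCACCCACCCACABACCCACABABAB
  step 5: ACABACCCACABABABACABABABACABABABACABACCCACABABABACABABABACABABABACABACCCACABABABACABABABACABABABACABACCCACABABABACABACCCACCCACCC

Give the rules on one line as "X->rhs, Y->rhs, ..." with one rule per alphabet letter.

  step 4 ⇒ step 5: ACABACCCACCCACCCACABACCCACCCACCCACABACCCACCCACCCACABACCCACABABAB ⇒ AC·AB·AC·CC·AC·AB·AB·AB·AC·AB·AB·AB·AC·AB·AB·AB·AC·AB·AC·CC·AC·AB·AB·AB·AC·AB·AB·AB·AC·AB·AB·AB·AC·AB·AC·CC·AC·AB·AB·AB·AC·AB·AB·AB·AC·AB·AB·AB·AC·AB·AC·CC·AC·AB·AB·AB·AC·AB·AC·CC·AC·CC·AC·CC
    A ↦ AC
    B ↦ CC
    C ↦ AB

A->AC, B->CC, C->AB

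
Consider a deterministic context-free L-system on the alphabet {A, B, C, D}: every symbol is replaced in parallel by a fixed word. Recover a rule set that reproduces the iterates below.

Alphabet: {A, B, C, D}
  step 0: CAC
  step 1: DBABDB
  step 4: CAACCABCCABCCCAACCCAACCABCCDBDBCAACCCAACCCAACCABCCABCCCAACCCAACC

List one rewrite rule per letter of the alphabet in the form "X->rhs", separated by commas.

  step 0 ⇒ step 1: CAC ⇒ DB·AB·DB
    A ↦ AB
    C ↦ DB
    B ↦ CC  (constrained at step 1)
    D ↦ CAA  (constrained at step 1)

A->AB, B->CC, C->DB, D->CAA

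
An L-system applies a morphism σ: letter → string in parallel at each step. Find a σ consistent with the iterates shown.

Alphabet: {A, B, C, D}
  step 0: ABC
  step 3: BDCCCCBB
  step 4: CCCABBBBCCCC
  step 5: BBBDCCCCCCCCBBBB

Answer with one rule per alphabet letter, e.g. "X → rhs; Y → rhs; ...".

A->D, B->CC, C->B, D->CA

  step 4 ⇒ step 5: CCCABBBBCCCC ⇒ B·B·B·D·CC·CC·CC·CC·B·B·B·B
    A ↦ D
    B ↦ CC
    C ↦ B
  step 3 ⇒ step 4: BDCCCCBB ⇒ CC·CA·B·B·B·B·CC·CC
    D ↦ CA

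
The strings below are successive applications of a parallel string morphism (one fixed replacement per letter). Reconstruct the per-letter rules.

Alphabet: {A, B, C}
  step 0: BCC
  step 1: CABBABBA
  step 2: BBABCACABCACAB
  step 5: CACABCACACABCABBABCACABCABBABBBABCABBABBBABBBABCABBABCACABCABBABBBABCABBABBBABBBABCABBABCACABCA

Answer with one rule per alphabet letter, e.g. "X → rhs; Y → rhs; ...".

  step 1 ⇒ step 2: CABBABBA ⇒ BBA·B·CA·CA·B·CA·CA·B
    A ↦ B
    B ↦ CA
    C ↦ BBA

A->B, B->CA, C->BBA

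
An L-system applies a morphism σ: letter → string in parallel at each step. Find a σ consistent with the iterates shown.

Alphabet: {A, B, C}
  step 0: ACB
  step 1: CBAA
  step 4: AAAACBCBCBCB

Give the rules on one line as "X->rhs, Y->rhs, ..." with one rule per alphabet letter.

  step 0 ⇒ step 1: ACB ⇒ CB·A·A
    A ↦ CB
    B ↦ A
    C ↦ A

A->CB, B->A, C->A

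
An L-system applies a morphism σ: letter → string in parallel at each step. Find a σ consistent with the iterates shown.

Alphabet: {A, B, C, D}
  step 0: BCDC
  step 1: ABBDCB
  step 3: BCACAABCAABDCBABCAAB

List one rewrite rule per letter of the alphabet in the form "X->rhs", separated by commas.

A->CA, B->AB, C->B, D->DC

  step 0 ⇒ step 1: BCDC ⇒ AB·B·DC·B
    B ↦ AB
    C ↦ B
    D ↦ DC
    A ↦ CA  (constrained at step 1)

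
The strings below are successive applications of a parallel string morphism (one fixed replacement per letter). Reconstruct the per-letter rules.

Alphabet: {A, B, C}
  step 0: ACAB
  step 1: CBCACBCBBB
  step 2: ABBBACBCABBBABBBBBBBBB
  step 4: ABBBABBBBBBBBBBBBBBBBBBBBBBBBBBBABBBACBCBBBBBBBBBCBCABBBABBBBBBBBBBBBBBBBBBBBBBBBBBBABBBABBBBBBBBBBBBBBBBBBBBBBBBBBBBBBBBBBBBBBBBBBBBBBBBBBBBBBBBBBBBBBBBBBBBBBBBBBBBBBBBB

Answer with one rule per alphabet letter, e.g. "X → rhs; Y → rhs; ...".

  step 1 ⇒ step 2: CBCACBCBBB ⇒ A·BBB·A·CBC·A·BBB·A·BBB·BBB·BBB
    A ↦ CBC
    B ↦ BBB
    C ↦ A

A->CBC, B->BBB, C->A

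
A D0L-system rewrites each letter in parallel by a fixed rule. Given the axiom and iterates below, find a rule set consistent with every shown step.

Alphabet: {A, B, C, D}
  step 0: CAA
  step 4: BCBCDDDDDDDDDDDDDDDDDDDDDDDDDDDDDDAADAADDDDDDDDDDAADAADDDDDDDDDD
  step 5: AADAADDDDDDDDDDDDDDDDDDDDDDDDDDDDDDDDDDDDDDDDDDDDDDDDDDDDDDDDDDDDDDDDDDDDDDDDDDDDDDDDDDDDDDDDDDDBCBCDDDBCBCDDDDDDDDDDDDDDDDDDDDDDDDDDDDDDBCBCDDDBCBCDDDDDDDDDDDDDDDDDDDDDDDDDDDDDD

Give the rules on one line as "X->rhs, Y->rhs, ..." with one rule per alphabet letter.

  step 4 ⇒ step 5: BCBCDDDDDDDDDDDDDDDDDDDDDDDDDDDDDDAADAADDDDDDDDDDAADAADDDDDDDDDD ⇒ A·AD·A·AD·DDD·DDD·DDD·DDD·DDD·DDD·DDD·DDD·DDD·DDD·DDD·DDD·DDD·DDD·DDD·DDD·DDD·DDD·DDD·DDD·DDD·DDD·DDD·DDD·DDD·DDD·DDD·DDD·DDD·DDD·BC·BC·DDD·BC·BC·DDD·DDD·DDD·DDD·DDD·DDD·DDD·DDD·DDD·DDD·BC·BC·DDD·BC·BC·DDD·DDD·DDD·DDD·DDD·DDD·DDD·DDD·DDD·DDD
    A ↦ BC
    B ↦ A
    C ↦ AD
    D ↦ DDD

A->BC, B->A, C->AD, D->DDD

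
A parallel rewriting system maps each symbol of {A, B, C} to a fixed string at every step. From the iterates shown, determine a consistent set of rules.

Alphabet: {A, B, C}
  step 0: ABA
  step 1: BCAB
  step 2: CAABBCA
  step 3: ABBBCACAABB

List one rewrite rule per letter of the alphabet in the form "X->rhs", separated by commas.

A->B, B->CA, C->AB

  step 2 ⇒ step 3: CAABBCA ⇒ AB·B·B·CA·CA·AB·B
    A ↦ B
    B ↦ CA
    C ↦ AB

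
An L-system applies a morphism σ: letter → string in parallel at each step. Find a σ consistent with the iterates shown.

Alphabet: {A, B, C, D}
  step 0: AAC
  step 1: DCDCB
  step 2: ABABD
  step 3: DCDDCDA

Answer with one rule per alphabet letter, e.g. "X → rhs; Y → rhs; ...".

  step 2 ⇒ step 3: ABABD ⇒ DC·D·DC·D·A
    A ↦ DC
    B ↦ D
    D ↦ A
  step 0 ⇒ step 1: AAC ⇒ DC·DC·B
    C ↦ B

A->DC, B->D, C->B, D->A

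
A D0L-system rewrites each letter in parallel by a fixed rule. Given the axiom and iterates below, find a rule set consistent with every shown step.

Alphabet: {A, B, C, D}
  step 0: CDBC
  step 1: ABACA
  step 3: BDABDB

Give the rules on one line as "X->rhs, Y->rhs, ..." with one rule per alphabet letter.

  step 0 ⇒ step 1: CDBC ⇒ A·B·AC·A
    B ↦ AC
    C ↦ A
    D ↦ B
    A ↦ D  (constrained at step 1)

A->D, B->AC, C->A, D->B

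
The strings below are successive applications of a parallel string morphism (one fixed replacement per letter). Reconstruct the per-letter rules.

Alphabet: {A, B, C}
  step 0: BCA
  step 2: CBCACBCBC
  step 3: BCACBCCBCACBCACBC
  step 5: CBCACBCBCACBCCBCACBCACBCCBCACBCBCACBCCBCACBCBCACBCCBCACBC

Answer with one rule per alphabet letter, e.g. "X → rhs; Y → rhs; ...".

  step 2 ⇒ step 3: CBCACBCBC ⇒ BC·AC·BC·C·BC·AC·BC·AC·BC
    A ↦ C
    B ↦ AC
    C ↦ BC

A->C, B->AC, C->BC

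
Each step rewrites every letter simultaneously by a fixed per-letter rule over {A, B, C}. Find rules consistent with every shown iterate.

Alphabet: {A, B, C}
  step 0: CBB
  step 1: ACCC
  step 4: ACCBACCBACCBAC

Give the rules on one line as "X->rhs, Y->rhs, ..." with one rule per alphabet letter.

  step 0 ⇒ step 1: CBB ⇒ AC·C·C
    B ↦ C
    C ↦ AC
    A ↦ B  (constrained at step 1)

A->B, B->C, C->AC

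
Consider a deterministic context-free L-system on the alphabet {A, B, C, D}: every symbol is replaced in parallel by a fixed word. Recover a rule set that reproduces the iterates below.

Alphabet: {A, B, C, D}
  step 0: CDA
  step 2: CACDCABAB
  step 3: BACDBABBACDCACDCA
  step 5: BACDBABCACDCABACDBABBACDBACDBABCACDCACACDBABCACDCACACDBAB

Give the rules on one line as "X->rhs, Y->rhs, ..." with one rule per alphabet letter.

  step 2 ⇒ step 3: CACDCABAB ⇒ BA·CD·BA·B·BA·CD·CA·CD·CA
    A ↦ CD
    B ↦ CA
    C ↦ BA
    D ↦ B

A->CD, B->CA, C->BA, D->B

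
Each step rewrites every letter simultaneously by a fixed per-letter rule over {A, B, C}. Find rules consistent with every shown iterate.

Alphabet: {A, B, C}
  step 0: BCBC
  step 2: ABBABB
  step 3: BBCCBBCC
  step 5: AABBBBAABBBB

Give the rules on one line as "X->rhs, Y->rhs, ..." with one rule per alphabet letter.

  step 2 ⇒ step 3: ABBABB ⇒ BB·C·C·BB·C·C
    A ↦ BB
    B ↦ C
    C ↦ A  (constrained at step 0)

A->BB, B->C, C->A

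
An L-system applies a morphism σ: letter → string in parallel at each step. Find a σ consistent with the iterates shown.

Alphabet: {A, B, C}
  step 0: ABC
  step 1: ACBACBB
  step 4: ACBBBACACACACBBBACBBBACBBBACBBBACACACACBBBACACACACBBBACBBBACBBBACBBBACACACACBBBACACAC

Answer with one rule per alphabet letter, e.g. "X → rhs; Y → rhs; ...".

  step 0 ⇒ step 1: ABC ⇒ ACB·AC·BB
    A ↦ ACB
    B ↦ AC
    C ↦ BB

A->ACB, B->AC, C->BB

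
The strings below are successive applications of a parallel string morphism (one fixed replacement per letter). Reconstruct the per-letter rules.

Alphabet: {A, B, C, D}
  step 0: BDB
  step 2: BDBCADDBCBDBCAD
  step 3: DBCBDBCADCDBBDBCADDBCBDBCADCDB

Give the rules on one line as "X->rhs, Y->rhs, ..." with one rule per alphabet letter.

A->CD, B->DBC, C->AD, D->B

  step 2 ⇒ step 3: BDBCADDBCBDBCAD ⇒ DBC·B·DBC·AD·CD·B·B·DBC·AD·DBC·B·DBC·AD·CD·B
    A ↦ CD
    B ↦ DBC
    C ↦ AD
    D ↦ B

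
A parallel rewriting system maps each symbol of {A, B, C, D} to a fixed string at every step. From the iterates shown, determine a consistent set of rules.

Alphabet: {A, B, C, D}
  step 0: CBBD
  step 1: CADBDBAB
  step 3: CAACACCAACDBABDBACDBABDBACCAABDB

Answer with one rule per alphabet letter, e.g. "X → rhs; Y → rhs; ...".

  step 0 ⇒ step 1: CBBD ⇒ CA·DB·DB·AB
    B ↦ DB
    C ↦ CA
    D ↦ AB
    A ↦ AC  (constrained at step 1)

A->AC, B->DB, C->CA, D->AB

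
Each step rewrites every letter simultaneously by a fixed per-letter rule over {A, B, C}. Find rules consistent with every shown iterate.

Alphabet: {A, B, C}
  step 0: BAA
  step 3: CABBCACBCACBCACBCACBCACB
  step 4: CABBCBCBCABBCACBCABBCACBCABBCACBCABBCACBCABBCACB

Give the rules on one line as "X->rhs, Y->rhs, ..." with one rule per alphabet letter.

A->BB, B->CB, C->CA

  step 3 ⇒ step 4: CABBCACBCACBCACBCACBCACB ⇒ CA·BB·CB·CB·CA·BB·CA·CB·CA·BB·CA·CB·CA·BB·CA·CB·CA·BB·CA·CB·CA·BB·CA·CB
    A ↦ BB
    B ↦ CB
    C ↦ CA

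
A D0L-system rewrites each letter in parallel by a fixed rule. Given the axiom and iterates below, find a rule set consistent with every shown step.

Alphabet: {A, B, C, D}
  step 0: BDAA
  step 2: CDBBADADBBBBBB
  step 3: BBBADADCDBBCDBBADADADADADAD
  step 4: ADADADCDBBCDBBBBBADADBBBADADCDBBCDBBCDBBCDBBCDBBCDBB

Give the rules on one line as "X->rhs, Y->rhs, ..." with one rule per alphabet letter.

  step 3 ⇒ step 4: BBBADADCDBBCDBBADADADADADAD ⇒ AD·AD·AD·CD·BB·CD·BB·B·BB·AD·AD·B·BB·AD·AD·CD·BB·CD·BB·CD·BB·CD·BB·CD·BB·CD·BB
    A ↦ CD
    B ↦ AD
    C ↦ B
    D ↦ BB

A->CD, B->AD, C->B, D->BB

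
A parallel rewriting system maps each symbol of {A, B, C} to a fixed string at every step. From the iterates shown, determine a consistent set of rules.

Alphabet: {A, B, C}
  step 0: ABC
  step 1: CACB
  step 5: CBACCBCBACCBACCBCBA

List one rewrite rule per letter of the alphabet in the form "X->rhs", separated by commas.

  step 0 ⇒ step 1: ABC ⇒ C·A·CB
    A ↦ C
    B ↦ A
    C ↦ CB

A->C, B->A, C->CB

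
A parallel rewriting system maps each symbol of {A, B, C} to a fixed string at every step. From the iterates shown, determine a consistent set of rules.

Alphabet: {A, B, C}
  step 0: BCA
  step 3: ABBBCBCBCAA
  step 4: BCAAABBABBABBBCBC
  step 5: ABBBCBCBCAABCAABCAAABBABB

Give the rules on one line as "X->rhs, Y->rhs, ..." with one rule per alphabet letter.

A->BC, B->A, C->BB

  step 4 ⇒ step 5: BCAAABBABBABBBCBC ⇒ A·BB·BC·BC·BC·A·A·BC·A·A·BC·A·A·A·BB·A·BB
    A ↦ BC
    B ↦ A
    C ↦ BB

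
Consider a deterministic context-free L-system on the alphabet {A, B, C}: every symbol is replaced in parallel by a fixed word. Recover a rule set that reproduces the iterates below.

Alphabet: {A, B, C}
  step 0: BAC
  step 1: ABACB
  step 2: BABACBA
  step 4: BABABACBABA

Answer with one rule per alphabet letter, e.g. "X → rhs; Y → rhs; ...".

  step 1 ⇒ step 2: ABACB ⇒ B·A·B·ACB·A
    A ↦ B
    B ↦ A
    C ↦ ACB

A->B, B->A, C->ACB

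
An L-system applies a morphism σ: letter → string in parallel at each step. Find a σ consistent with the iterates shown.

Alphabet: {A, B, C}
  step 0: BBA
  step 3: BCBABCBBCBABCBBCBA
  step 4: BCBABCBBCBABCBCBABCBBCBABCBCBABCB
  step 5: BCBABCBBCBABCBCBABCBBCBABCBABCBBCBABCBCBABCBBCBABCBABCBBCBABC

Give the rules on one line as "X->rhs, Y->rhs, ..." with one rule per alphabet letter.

A->B, B->BC, C->BA

  step 4 ⇒ step 5: BCBABCBBCBABCBCBABCBBCBABCBCBABCB ⇒ BC·BA·BC·B·BC·BA·BC·BC·BA·BC·B·BC·BA·BC·BA·BC·B·BC·BA·BC·BC·BA·BC·B·BC·BA·BC·BA·BC·B·BC·BA·BC
    A ↦ B
    B ↦ BC
    C ↦ BA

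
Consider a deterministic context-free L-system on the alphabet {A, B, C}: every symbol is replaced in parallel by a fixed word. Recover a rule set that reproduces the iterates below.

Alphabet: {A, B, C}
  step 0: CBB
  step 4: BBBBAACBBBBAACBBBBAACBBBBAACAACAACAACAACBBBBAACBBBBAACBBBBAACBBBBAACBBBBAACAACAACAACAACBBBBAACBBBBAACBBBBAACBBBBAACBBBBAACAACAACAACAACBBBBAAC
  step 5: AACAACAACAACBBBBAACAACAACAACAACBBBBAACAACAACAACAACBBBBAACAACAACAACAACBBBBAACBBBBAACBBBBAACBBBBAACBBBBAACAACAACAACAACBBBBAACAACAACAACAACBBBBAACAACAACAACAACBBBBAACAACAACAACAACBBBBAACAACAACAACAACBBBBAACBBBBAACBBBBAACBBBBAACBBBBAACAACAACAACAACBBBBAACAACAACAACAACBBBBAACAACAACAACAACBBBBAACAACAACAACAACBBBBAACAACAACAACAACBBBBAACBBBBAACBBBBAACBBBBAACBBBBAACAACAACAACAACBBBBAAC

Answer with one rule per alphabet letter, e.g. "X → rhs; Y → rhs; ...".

A->BB, B->AAC, C->AAC

  step 4 ⇒ step 5: BBBBAACBBBBAACBBBBAACBBBBAACAACAACAACAACBBBBAACBBBBAACBBBBAACBBBBAACBBBBAACAACAACAACAACBBBBAACBBBBAACBBBBAACBBBBAACBBBBAACAACAACAACAACBBBBAAC ⇒ AAC·AAC·AAC·AAC·BB·BB·AAC·AAC·AAC·AAC·AAC·BB·BB·AAC·AAC·AAC·AAC·AAC·BB·BB·AAC·AAC·AAC·AAC·AAC·BB·BB·AAC·BB·BB·AAC·BB·BB·AAC·BB·BB·AAC·BB·BB·AAC·AAC·AAC·AAC·AAC·BB·BB·AAC·AAC·AAC·AAC·AAC·BB·BB·AAC·AAC·AAC·AAC·AAC·BB·BB·AAC·AAC·AAC·AAC·AAC·BB·BB·AAC·AAC·AAC·AAC·AAC·BB·BB·AAC·BB·BB·AAC·BB·BB·AAC·BB·BB·AAC·BB·BB·AAC·AAC·AAC·AAC·AAC·BB·BB·AAC·AAC·AAC·AAC·AAC·BB·BB·AAC·AAC·AAC·AAC·AAC·BB·BB·AAC·AAC·AAC·AAC·AAC·BB·BB·AAC·AAC·AAC·AAC·AAC·BB·BB·AAC·BB·BB·AAC·BB·BB·AAC·BB·BB·AAC·BB·BB·AAC·AAC·AAC·AAC·AAC·BB·BB·AAC
    A ↦ BB
    B ↦ AAC
    C ↦ AAC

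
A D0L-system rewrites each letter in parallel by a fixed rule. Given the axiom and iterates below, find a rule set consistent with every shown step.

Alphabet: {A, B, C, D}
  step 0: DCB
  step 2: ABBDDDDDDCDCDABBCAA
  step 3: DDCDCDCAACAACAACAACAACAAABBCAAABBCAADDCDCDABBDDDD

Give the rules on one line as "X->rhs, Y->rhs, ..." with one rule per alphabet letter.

A->DD, B->CD, C->ABB, D->CAA

  step 2 ⇒ step 3: ABBDDDDDDCDCDABBCAA ⇒ DD·CD·CD·CAA·CAA·CAA·CAA·CAA·CAA·ABB·CAA·ABB·CAA·DD·CD·CD·ABB·DD·DD
    A ↦ DD
    B ↦ CD
    C ↦ ABB
    D ↦ CAA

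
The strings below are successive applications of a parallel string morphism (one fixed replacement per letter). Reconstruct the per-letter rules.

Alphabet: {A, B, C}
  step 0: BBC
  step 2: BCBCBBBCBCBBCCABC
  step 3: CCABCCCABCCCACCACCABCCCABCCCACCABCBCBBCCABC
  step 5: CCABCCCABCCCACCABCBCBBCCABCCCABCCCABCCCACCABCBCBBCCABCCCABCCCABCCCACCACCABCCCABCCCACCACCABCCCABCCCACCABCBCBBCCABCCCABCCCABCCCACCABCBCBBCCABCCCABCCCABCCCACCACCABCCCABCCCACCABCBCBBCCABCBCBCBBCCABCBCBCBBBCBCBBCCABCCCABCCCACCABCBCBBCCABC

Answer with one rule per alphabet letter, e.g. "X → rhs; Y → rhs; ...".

A->BB, B->CCA, C->BC

  step 2 ⇒ step 3: BCBCBBBCBCBBCCABC ⇒ CCA·BC·CCA·BC·CCA·CCA·CCA·BC·CCA·BC·CCA·CCA·BC·BC·BB·CCA·BC
    A ↦ BB
    B ↦ CCA
    C ↦ BC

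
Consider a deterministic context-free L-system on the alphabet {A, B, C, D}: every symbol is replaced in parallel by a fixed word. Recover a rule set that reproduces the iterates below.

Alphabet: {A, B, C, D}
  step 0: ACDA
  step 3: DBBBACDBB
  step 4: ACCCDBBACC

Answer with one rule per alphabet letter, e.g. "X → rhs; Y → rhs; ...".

A->DB, B->C, C->B, D->A

  step 3 ⇒ step 4: DBBBACDBB ⇒ A·C·C·C·DB·B·A·C·C
    A ↦ DB
    B ↦ C
    C ↦ B
    D ↦ A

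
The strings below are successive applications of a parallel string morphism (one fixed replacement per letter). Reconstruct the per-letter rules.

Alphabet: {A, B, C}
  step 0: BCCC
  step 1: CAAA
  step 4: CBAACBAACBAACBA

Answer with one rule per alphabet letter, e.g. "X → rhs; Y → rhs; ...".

A->BA, B->C, C->A

  step 0 ⇒ step 1: BCCC ⇒ C·A·A·A
    B ↦ C
    C ↦ A
    A ↦ BA  (constrained at step 1)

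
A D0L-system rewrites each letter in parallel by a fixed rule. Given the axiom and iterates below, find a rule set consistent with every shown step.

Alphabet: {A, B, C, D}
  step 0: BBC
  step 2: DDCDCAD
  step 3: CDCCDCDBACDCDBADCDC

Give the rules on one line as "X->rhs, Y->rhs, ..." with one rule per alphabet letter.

A->D, B->A, C->DBA, D->CDC

  step 2 ⇒ step 3: DDCDCAD ⇒ CDC·CDC·DBA·CDC·DBA·D·CDC
    A ↦ D
    C ↦ DBA
    D ↦ CDC
    B ↦ A  (constrained at step 0)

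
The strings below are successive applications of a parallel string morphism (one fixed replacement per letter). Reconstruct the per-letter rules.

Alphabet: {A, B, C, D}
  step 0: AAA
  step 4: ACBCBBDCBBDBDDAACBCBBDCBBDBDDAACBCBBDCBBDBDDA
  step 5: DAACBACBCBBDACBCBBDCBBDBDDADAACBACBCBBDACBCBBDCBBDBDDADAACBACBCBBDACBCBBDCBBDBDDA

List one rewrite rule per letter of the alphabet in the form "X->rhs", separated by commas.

A->DA, B->CB, C->A, D->BD

  step 4 ⇒ step 5: ACBCBBDCBBDBDDAACBCBBDCBBDBDDAACBCBBDCBBDBDDA ⇒ DA·A·CB·A·CB·CB·BD·A·CB·CB·BD·CB·BD·BD·DA·DA·A·CB·A·CB·CB·BD·A·CB·CB·BD·CB·BD·BD·DA·DA·A·CB·A·CB·CB·BD·A·CB·CB·BD·CB·BD·BD·DA
    A ↦ DA
    B ↦ CB
    C ↦ A
    D ↦ BD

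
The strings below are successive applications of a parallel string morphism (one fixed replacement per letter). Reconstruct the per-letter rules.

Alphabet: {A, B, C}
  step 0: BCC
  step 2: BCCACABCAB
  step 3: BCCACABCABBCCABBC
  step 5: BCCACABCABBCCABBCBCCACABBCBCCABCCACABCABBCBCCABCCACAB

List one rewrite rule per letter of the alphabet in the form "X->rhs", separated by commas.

A->B, B->BC, C->CA

  step 2 ⇒ step 3: BCCACABCAB ⇒ BC·CA·CA·B·CA·B·BC·CA·B·BC
    A ↦ B
    B ↦ BC
    C ↦ CA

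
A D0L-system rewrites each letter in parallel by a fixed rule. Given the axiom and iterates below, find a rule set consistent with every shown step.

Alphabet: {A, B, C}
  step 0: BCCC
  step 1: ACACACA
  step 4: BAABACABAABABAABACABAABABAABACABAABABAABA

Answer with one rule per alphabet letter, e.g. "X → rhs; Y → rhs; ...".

A->BA, B->A, C->CA

  step 0 ⇒ step 1: BCCC ⇒ A·CA·CA·CA
    B ↦ A
    C ↦ CA
    A ↦ BA  (constrained at step 1)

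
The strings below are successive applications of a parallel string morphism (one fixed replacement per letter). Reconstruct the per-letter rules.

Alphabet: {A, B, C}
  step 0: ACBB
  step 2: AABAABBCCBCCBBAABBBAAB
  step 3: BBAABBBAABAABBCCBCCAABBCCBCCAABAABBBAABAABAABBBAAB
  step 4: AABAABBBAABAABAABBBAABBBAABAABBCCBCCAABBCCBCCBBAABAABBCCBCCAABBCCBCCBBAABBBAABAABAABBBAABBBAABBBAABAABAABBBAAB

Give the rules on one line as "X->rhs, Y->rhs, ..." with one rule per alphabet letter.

A->B, B->AAB, C->BCC

  step 3 ⇒ step 4: BBAABBBAABAABBCCBCCAABBCCBCCAABAABBBAABAABAABBBAAB ⇒ AAB·AAB·B·B·AAB·AAB·AAB·B·B·AAB·B·B·AAB·AAB·BCC·BCC·AAB·BCC·BCC·B·B·AAB·AAB·BCC·BCC·AAB·BCC·BCC·B·B·AAB·B·B·AAB·AAB·AAB·B·B·AAB·B·B·AAB·B·B·AAB·AAB·AAB·B·B·AAB
    A ↦ B
    B ↦ AAB
    C ↦ BCC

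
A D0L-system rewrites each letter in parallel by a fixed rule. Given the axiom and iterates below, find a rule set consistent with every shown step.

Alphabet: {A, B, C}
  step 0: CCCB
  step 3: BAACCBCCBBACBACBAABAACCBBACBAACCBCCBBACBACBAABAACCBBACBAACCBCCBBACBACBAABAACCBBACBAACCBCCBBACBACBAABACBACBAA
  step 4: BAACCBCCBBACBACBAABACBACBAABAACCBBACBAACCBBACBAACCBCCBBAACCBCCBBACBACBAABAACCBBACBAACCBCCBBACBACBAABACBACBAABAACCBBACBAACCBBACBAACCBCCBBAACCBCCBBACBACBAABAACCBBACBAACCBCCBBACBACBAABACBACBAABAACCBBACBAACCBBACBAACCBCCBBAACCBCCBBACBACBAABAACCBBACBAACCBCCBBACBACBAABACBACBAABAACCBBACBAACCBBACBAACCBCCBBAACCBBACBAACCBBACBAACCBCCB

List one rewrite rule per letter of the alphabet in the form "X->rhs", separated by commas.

A->CCB, B->BAA, C->BAC

  step 3 ⇒ step 4: BAACCBCCBBACBACBAABAACCBBACBAACCBCCBBACBACBAABAACCBBACBAACCBCCBBACBACBAABAACCBBACBAACCBCCBBACBACBAABACBACBAA ⇒ BAA·CCB·CCB·BAC·BAC·BAA·BAC·BAC·BAA·BAA·CCB·BAC·BAA·CCB·BAC·BAA·CCB·CCB·BAA·CCB·CCB·BAC·BAC·BAA·BAA·CCB·BAC·BAA·CCB·CCB·BAC·BAC·BAA·BAC·BAC·BAA·BAA·CCB·BAC·BAA·CCB·BAC·BAA·CCB·CCB·BAA·CCB·CCB·BAC·BAC·BAA·BAA·CCB·BAC·BAA·CCB·CCB·BAC·BAC·BAA·BAC·BAC·BAA·BAA·CCB·BAC·BAA·CCB·BAC·BAA·CCB·CCB·BAA·CCB·CCB·BAC·BAC·BAA·BAA·CCB·BAC·BAA·CCB·CCB·BAC·BAC·BAA·BAC·BAC·BAA·BAA·CCB·BAC·BAA·CCB·BAC·BAA·CCB·CCB·BAA·CCB·BAC·BAA·CCB·BAC·BAA·CCB·CCB
    A ↦ CCB
    B ↦ BAA
    C ↦ BAC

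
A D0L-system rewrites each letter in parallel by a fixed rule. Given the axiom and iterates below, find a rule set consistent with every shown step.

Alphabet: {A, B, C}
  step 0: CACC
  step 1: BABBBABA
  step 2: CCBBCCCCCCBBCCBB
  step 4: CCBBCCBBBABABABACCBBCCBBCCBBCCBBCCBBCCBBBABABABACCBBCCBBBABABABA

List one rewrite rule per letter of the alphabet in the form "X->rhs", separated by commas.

A->BB, B->CC, C->BA

  step 1 ⇒ step 2: BABBBABA ⇒ CC·BB·CC·CC·CC·BB·CC·BB
    A ↦ BB
    B ↦ CC
  step 0 ⇒ step 1: CACC ⇒ BA·BB·BA·BA
    C ↦ BA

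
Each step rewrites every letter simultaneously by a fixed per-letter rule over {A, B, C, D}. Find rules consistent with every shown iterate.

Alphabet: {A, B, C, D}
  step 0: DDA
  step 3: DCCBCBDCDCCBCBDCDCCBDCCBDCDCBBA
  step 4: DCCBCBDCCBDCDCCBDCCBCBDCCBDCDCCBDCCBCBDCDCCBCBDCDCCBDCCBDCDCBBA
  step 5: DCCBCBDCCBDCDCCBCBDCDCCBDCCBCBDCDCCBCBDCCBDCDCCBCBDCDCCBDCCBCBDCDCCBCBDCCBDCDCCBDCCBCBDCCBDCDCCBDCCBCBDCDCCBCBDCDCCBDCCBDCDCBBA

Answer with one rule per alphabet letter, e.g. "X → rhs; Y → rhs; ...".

A->BBA, B->DC, C->CB, D->DC

  step 4 ⇒ step 5: DCCBCBDCCBDCDCCBDCCBCBDCCBDCDCCBDCCBCBDCDCCBCBDCDCCBDCCBDCDCBBA ⇒ DC·CB·CB·DC·CB·DC·DC·CB·CB·DC·DC·CB·DC·CB·CB·DC·DC·CB·CB·DC·CB·DC·DC·CB·CB·DC·DC·CB·DC·CB·CB·DC·DC·CB·CB·DC·CB·DC·DC·CB·DC·CB·CB·DC·CB·DC·DC·CB·DC·CB·CB·DC·DC·CB·CB·DC·DC·CB·DC·CB·DC·DC·BBA
    A ↦ BBA
    B ↦ DC
    C ↦ CB
    D ↦ DC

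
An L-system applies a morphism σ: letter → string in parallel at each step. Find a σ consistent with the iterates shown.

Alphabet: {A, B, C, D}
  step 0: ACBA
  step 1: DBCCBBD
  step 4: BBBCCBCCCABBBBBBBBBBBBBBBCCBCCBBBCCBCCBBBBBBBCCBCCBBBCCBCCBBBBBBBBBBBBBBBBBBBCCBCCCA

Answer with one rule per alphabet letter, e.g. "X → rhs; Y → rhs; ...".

  step 0 ⇒ step 1: ACBA ⇒ D·BCC·BB·D
    A ↦ D
    B ↦ BB
    C ↦ BCC
    D ↦ CA  (constrained at step 1)

A->D, B->BB, C->BCC, D->CA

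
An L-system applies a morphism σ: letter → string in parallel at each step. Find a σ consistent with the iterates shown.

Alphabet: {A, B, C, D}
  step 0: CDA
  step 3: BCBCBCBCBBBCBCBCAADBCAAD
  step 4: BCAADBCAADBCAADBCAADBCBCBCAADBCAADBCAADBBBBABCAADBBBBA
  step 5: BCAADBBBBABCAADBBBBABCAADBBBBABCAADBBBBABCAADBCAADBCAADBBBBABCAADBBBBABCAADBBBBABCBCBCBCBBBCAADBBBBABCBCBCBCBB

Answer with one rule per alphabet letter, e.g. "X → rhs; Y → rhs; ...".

  step 4 ⇒ step 5: BCAADBCAADBCAADBCAADBCBCBCAADBCAADBCAADBBBBABCAADBBBBA ⇒ BC·AAD·BB·BB·A·BC·AAD·BB·BB·A·BC·AAD·BB·BB·A·BC·AAD·BB·BB·A·BC·AAD·BC·AAD·BC·AAD·BB·BB·A·BC·AAD·BB·BB·A·BC·AAD·BB·BB·A·BC·BC·BC·BC·BB·BC·AAD·BB·BB·A·BC·BC·BC·BC·BB
    A ↦ BB
    B ↦ BC
    C ↦ AAD
    D ↦ A

A->BB, B->BC, C->AAD, D->A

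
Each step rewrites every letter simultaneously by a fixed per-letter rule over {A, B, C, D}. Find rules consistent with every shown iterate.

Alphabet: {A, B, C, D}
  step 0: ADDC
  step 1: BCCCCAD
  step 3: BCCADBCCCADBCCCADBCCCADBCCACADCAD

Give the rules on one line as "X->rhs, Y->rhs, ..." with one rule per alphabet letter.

A->BC, B->A, C->CAD, D->C

  step 0 ⇒ step 1: ADDC ⇒ BC·C·C·CAD
    A ↦ BC
    C ↦ CAD
    D ↦ C
    B ↦ A  (constrained at step 1)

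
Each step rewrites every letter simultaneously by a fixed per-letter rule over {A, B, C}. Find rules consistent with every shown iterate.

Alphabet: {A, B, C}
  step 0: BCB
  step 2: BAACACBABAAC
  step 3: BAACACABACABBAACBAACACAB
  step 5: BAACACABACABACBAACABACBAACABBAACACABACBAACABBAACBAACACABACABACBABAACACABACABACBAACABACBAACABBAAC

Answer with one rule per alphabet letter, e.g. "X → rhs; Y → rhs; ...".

  step 2 ⇒ step 3: BAACACBABAAC ⇒ BA·AC·AC·AB·AC·AB·BA·AC·BA·AC·AC·AB
    A ↦ AC
    B ↦ BA
    C ↦ AB

A->AC, B->BA, C->AB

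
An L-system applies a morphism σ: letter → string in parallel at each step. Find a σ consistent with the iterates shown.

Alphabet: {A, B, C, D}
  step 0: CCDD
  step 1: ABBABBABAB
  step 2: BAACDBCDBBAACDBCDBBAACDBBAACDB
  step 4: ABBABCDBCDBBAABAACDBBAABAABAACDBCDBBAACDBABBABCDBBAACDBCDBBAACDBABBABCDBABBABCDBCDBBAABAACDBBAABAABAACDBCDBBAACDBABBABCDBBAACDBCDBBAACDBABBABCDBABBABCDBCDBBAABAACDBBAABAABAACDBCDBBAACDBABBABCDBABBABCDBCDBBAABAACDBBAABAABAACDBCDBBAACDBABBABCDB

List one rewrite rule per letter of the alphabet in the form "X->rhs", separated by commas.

  step 1 ⇒ step 2: ABBABBABAB ⇒ BAA·CDB·CDB·BAA·CDB·CDB·BAA·CDB·BAA·CDB
    A ↦ BAA
    B ↦ CDB
  step 0 ⇒ step 1: CCDD ⇒ ABB·ABB·AB·AB
    C ↦ ABB
  step 0 ⇒ step 1: CCDD ⇒ ABB·ABB·AB·AB
    D ↦ AB

A->BAA, B->CDB, C->ABB, D->AB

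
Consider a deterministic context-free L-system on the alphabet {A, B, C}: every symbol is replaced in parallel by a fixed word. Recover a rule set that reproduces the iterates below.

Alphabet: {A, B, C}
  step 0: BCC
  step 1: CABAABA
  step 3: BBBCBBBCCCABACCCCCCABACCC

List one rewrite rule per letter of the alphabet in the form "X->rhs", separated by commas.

  step 0 ⇒ step 1: BCC ⇒ C·ABA·ABA
    B ↦ C
    C ↦ ABA
    A ↦ BBB  (constrained at step 1)

A->BBB, B->C, C->ABA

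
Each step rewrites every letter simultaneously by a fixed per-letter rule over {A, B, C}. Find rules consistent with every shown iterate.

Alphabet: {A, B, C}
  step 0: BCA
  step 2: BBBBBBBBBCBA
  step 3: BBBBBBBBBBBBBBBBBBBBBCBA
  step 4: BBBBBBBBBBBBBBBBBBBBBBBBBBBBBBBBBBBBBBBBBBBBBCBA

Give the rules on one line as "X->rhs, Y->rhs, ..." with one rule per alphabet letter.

A->CBA, B->BB, C->B

  step 3 ⇒ step 4: BBBBBBBBBBBBBBBBBBBBBCBA ⇒ BB·BB·BB·BB·BB·BB·BB·BB·BB·BB·BB·BB·BB·BB·BB·BB·BB·BB·BB·BB·BB·B·BB·CBA
    A ↦ CBA
    B ↦ BB
    C ↦ B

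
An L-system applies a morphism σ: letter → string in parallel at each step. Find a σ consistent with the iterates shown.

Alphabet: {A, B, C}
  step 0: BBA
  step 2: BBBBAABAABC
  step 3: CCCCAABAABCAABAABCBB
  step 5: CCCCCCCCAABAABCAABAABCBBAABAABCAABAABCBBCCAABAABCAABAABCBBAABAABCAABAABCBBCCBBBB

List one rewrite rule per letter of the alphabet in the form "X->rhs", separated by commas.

  step 2 ⇒ step 3: BBBBAABAABC ⇒ C·C·C·C·AAB·AAB·C·AAB·AAB·C·BB
    A ↦ AAB
    B ↦ C
    C ↦ BB

A->AAB, B->C, C->BB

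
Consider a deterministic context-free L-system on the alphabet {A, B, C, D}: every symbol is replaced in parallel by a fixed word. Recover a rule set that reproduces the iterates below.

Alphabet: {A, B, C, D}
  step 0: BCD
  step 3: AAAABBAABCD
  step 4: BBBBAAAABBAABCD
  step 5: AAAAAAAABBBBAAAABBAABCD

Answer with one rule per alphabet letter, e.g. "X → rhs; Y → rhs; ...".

A->B, B->AA, C->B, D->CD

  step 4 ⇒ step 5: BBBBAAAABBAABCD ⇒ AA·AA·AA·AA·B·B·B·B·AA·AA·B·B·AA·B·CD
    A ↦ B
    B ↦ AA
    C ↦ B
    D ↦ CD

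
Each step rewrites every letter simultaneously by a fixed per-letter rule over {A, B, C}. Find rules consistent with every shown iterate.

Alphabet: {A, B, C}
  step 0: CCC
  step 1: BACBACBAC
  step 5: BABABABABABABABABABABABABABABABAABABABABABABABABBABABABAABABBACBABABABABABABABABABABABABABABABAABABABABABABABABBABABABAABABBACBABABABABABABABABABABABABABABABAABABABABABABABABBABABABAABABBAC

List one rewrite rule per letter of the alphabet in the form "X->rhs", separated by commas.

A->B, B->ABA, C->BAC

  step 0 ⇒ step 1: CCC ⇒ BAC·BAC·BAC
    C ↦ BAC
    A ↦ B  (constrained at step 1)
    B ↦ ABA  (constrained at step 1)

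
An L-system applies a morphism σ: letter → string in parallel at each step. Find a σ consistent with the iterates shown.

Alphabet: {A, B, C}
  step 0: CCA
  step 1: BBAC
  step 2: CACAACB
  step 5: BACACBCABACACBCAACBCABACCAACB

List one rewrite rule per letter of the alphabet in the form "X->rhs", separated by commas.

  step 1 ⇒ step 2: BBAC ⇒ CA·CA·AC·B
    A ↦ AC
    B ↦ CA
    C ↦ B

A->AC, B->CA, C->B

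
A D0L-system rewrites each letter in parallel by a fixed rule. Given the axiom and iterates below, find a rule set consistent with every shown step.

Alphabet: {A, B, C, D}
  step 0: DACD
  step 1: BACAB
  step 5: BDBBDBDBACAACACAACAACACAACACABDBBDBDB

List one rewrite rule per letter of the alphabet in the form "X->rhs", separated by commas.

  step 0 ⇒ step 1: DACD ⇒ B·AC·A·B
    A ↦ AC
    C ↦ A
    D ↦ B
    B ↦ BD  (constrained at step 1)

A->AC, B->BD, C->A, D->B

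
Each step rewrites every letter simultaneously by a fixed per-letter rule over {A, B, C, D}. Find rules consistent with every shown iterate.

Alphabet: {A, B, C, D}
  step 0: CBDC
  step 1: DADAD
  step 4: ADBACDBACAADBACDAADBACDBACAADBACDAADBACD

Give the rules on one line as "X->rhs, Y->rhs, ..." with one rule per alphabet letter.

  step 0 ⇒ step 1: CBDC ⇒ D·AD·A·D
    B ↦ AD
    C ↦ D
    D ↦ A
    A ↦ BAC  (constrained at step 1)

A->BAC, B->AD, C->D, D->A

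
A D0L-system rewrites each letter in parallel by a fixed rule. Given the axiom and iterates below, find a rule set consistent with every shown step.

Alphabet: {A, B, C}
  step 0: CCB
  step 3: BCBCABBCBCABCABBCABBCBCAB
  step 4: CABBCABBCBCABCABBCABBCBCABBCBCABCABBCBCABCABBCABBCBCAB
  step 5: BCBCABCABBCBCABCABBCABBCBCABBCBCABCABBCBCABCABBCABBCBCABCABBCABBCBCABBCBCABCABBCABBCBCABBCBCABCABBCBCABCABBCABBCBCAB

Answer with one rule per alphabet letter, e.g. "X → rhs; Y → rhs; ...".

  step 4 ⇒ step 5: CABBCABBCBCABCABBCABBCBCABBCBCABCABBCBCABCABBCABBCBCAB ⇒ B·CB·CAB·CAB·B·CB·CAB·CAB·B·CAB·B·CB·CAB·B·CB·CAB·CAB·B·CB·CAB·CAB·B·CAB·B·CB·CAB·CAB·B·CAB·B·CB·CAB·B·CB·CAB·CAB·B·CAB·B·CB·CAB·B·CB·CAB·CAB·B·CB·CAB·CAB·B·CAB·B·CB·CAB
    A ↦ CB
    B ↦ CAB
    C ↦ B

A->CB, B->CAB, C->B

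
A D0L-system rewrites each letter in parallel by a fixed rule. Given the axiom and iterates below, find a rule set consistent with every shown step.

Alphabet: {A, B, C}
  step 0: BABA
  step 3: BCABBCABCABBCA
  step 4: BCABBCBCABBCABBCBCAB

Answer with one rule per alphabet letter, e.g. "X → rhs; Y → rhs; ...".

A->B, B->BC, C->A

  step 3 ⇒ step 4: BCABBCABCABBCA ⇒ BC·A·B·BC·BC·A·B·BC·A·B·BC·BC·A·B
    A ↦ B
    B ↦ BC
    C ↦ A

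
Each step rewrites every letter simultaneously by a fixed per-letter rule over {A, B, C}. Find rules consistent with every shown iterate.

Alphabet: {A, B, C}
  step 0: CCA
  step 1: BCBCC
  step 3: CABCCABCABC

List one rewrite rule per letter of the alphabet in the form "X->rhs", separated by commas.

  step 0 ⇒ step 1: CCA ⇒ BC·BC·C
    A ↦ C
    C ↦ BC
    B ↦ A  (constrained at step 1)

A->C, B->A, C->BC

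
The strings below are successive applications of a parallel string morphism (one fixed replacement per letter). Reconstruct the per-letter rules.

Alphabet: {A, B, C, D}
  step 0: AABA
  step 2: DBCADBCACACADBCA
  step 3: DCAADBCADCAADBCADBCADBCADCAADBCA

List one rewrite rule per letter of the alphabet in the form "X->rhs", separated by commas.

A->CA, B->AA, C->DB, D->DC

  step 2 ⇒ step 3: DBCADBCACACADBCA ⇒ DC·AA·DB·CA·DC·AA·DB·CA·DB·CA·DB·CA·DC·AA·DB·CA
    A ↦ CA
    B ↦ AA
    C ↦ DB
    D ↦ DC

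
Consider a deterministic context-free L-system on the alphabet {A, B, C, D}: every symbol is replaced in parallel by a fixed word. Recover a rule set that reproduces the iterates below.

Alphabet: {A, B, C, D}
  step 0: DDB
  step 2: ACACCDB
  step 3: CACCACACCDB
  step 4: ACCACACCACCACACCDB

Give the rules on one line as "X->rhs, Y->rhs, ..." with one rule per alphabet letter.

A->C, B->DB, C->AC, D->C

  step 3 ⇒ step 4: CACCACACCDB ⇒ AC·C·AC·AC·C·AC·C·AC·AC·C·DB
    A ↦ C
    B ↦ DB
    C ↦ AC
    D ↦ C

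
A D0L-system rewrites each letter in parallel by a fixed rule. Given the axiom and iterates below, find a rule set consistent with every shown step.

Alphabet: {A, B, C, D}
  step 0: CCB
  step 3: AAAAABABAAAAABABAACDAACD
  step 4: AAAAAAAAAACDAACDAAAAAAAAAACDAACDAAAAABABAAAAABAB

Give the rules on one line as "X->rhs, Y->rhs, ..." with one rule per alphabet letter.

A->AA, B->CD, C->AB, D->AB

  step 3 ⇒ step 4: AAAAABABAAAAABABAACDAACD ⇒ AA·AA·AA·AA·AA·CD·AA·CD·AA·AA·AA·AA·AA·CD·AA·CD·AA·AA·AB·AB·AA·AA·AB·AB
    A ↦ AA
    B ↦ CD
    C ↦ AB
    D ↦ AB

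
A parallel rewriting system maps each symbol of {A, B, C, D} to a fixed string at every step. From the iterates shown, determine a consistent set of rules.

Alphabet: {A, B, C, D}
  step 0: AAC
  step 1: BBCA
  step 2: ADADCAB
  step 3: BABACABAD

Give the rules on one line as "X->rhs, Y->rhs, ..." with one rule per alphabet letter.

  step 2 ⇒ step 3: ADADCAB ⇒ B·A·B·A·CA·B·AD
    A ↦ B
    B ↦ AD
    C ↦ CA
    D ↦ A

A->B, B->AD, C->CA, D->A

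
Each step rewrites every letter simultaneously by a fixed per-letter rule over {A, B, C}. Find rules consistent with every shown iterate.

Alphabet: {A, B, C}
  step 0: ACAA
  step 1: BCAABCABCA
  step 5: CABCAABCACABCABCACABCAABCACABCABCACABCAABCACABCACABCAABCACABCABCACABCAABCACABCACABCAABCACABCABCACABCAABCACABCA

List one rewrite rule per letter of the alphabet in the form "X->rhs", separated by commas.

  step 0 ⇒ step 1: ACAA ⇒ BCA·A·BCA·BCA
    A ↦ BCA
    C ↦ A
    B ↦ C  (constrained at step 1)

A->BCA, B->C, C->A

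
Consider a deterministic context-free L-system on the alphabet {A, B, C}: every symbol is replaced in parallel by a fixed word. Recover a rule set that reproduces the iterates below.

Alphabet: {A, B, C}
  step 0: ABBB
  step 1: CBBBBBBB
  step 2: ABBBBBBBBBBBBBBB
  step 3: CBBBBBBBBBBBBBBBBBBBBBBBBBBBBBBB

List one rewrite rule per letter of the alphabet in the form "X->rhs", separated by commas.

  step 2 ⇒ step 3: ABBBBBBBBBBBBBBB ⇒ CB·BB·BB·BB·BB·BB·BB·BB·BB·BB·BB·BB·BB·BB·BB·BB
    A ↦ CB
    B ↦ BB
  step 1 ⇒ step 2: CBBBBBBB ⇒ AB·BB·BB·BB·BB·BB·BB·BB
    C ↦ AB

A->CB, B->BB, C->AB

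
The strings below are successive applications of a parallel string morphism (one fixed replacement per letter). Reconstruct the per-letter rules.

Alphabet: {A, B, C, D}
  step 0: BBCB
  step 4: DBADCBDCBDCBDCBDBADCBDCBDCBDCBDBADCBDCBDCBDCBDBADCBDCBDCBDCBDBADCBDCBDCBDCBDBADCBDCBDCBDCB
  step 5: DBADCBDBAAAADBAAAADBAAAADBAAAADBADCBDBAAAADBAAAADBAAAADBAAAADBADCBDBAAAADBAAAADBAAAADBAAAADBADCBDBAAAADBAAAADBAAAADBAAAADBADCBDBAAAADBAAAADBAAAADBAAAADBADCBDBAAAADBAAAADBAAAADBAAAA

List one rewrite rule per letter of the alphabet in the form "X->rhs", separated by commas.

A->DCB, B->A, C->AAA, D->DB

  step 4 ⇒ step 5: DBADCBDCBDCBDCBDBADCBDCBDCBDCBDBADCBDCBDCBDCBDBADCBDCBDCBDCBDBADCBDCBDCBDCBDBADCBDCBDCBDCB ⇒ DB·A·DCB·DB·AAA·A·DB·AAA·A·DB·AAA·A·DB·AAA·A·DB·A·DCB·DB·AAA·A·DB·AAA·A·DB·AAA·A·DB·AAA·A·DB·A·DCB·DB·AAA·A·DB·AAA·A·DB·AAA·A·DB·AAA·A·DB·A·DCB·DB·AAA·A·DB·AAA·A·DB·AAA·A·DB·AAA·A·DB·A·DCB·DB·AAA·A·DB·AAA·A·DB·AAA·A·DB·AAA·A·DB·A·DCB·DB·AAA·A·DB·AAA·A·DB·AAA·A·DB·AAA·A
    A ↦ DCB
    B ↦ A
    C ↦ AAA
    D ↦ DB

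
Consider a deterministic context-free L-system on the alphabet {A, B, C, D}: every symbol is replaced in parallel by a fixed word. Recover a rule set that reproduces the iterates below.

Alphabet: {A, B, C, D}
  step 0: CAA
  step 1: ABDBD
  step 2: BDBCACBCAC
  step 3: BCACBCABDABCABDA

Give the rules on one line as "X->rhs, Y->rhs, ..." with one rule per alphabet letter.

A->BD, B->BC, C->A, D->AC

  step 2 ⇒ step 3: BDBCACBCAC ⇒ BC·AC·BC·A·BD·A·BC·A·BD·A
    A ↦ BD
    B ↦ BC
    C ↦ A
    D ↦ AC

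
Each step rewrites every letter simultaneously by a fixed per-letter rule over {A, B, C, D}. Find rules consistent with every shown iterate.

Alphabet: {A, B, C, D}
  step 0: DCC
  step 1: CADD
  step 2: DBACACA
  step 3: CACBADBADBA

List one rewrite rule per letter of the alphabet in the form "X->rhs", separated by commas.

A->BA, B->C, C->D, D->CA

  step 2 ⇒ step 3: DBACACA ⇒ CA·C·BA·D·BA·D·BA
    A ↦ BA
    B ↦ C
    C ↦ D
    D ↦ CA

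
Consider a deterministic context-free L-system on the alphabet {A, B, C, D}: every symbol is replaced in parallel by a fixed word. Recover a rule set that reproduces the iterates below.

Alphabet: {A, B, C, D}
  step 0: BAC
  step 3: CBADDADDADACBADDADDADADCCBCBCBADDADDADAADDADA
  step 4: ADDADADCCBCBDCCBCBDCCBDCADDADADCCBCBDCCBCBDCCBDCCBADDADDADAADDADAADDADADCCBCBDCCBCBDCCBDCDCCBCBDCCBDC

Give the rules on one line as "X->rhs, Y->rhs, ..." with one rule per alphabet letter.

A->DC, B->ADA, C->ADD, D->CB

  step 3 ⇒ step 4: CBADDADDADACBADDADDADADCCBCBCBADDADDADAADDADA ⇒ ADD·ADA·DC·CB·CB·DC·CB·CB·DC·CB·DC·ADD·ADA·DC·CB·CB·DC·CB·CB·DC·CB·DC·CB·ADD·ADD·ADA·ADD·ADA·ADD·ADA·DC·CB·CB·DC·CB·CB·DC·CB·DC·DC·CB·CB·DC·CB·DC
    A ↦ DC
    B ↦ ADA
    C ↦ ADD
    D ↦ CB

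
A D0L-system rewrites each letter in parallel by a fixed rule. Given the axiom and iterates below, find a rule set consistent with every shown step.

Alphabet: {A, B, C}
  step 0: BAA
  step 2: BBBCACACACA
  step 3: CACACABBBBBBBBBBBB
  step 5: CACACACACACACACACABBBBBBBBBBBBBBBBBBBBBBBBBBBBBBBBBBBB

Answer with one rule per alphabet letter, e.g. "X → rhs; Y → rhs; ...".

A->BB, B->CA, C->B

  step 2 ⇒ step 3: BBBCACACACA ⇒ CA·CA·CA·B·BB·B·BB·B·BB·B·BB
    A ↦ BB
    B ↦ CA
    C ↦ B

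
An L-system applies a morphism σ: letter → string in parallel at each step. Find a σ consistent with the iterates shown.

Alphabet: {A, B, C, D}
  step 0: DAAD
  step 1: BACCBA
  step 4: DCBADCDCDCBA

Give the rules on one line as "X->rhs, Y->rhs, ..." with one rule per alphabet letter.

A->C, B->D, C->D, D->BA

  step 0 ⇒ step 1: DAAD ⇒ BA·C·C·BA
    A ↦ C
    D ↦ BA
    B ↦ D  (constrained at step 1)
    C ↦ D  (constrained at step 1)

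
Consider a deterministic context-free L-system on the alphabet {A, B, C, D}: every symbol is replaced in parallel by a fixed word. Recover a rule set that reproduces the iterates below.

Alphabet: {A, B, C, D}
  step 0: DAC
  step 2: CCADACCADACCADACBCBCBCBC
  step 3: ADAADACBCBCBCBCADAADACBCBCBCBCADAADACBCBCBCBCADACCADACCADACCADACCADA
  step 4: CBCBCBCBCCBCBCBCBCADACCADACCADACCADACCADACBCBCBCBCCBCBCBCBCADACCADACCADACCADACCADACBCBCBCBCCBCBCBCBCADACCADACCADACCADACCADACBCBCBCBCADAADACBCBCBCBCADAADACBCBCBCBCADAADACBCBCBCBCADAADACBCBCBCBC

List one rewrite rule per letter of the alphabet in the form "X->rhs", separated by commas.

  step 3 ⇒ step 4: ADAADACBCBCBCBCADAADACBCBCBCBCADAADACBCBCBCBCADACCADACCADACCADACCADA ⇒ CBC·BCB·CBC·CBC·BCB·CBC·ADA·CC·ADA·CC·ADA·CC·ADA·CC·ADA·CBC·BCB·CBC·CBC·BCB·CBC·ADA·CC·ADA·CC·ADA·CC·ADA·CC·ADA·CBC·BCB·CBC·CBC·BCB·CBC·ADA·CC·ADA·CC·ADA·CC·ADA·CC·ADA·CBC·BCB·CBC·ADA·ADA·CBC·BCB·CBC·ADA·ADA·CBC·BCB·CBC·ADA·ADA·CBC·BCB·CBC·ADA·ADA·CBC·BCB·CBC
    A ↦ CBC
    B ↦ CC
    C ↦ ADA
    D ↦ BCB

A->CBC, B->CC, C->ADA, D->BCB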